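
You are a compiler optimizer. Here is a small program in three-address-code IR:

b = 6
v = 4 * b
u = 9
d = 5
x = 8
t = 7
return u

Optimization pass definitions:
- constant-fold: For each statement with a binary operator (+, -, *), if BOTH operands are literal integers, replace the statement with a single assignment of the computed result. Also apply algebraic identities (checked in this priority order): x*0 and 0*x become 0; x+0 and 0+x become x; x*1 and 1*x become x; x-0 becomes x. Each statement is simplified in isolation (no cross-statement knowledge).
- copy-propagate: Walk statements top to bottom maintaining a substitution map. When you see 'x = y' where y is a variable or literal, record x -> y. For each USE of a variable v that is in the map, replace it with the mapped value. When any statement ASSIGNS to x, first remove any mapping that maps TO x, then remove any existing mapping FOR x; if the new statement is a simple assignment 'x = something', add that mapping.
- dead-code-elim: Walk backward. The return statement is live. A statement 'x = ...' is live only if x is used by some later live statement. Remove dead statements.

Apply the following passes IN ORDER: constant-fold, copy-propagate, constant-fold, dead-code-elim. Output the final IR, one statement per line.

Initial IR:
  b = 6
  v = 4 * b
  u = 9
  d = 5
  x = 8
  t = 7
  return u
After constant-fold (7 stmts):
  b = 6
  v = 4 * b
  u = 9
  d = 5
  x = 8
  t = 7
  return u
After copy-propagate (7 stmts):
  b = 6
  v = 4 * 6
  u = 9
  d = 5
  x = 8
  t = 7
  return 9
After constant-fold (7 stmts):
  b = 6
  v = 24
  u = 9
  d = 5
  x = 8
  t = 7
  return 9
After dead-code-elim (1 stmts):
  return 9

Answer: return 9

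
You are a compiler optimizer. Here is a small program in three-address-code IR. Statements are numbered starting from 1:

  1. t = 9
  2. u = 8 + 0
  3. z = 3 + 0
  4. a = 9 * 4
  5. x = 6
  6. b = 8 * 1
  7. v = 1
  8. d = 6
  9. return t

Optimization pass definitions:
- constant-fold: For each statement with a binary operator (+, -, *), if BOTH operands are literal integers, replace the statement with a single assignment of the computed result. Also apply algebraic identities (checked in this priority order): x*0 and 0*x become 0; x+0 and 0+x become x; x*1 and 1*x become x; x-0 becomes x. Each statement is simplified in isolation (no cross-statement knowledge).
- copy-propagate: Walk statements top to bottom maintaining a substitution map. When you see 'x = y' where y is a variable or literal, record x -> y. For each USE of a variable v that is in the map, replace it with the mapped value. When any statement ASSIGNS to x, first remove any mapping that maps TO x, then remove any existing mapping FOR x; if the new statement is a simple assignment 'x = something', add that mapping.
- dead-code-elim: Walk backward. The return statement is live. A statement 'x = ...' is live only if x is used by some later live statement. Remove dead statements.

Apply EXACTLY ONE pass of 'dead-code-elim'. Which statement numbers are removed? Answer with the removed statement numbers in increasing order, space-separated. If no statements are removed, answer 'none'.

Backward liveness scan:
Stmt 1 't = 9': KEEP (t is live); live-in = []
Stmt 2 'u = 8 + 0': DEAD (u not in live set ['t'])
Stmt 3 'z = 3 + 0': DEAD (z not in live set ['t'])
Stmt 4 'a = 9 * 4': DEAD (a not in live set ['t'])
Stmt 5 'x = 6': DEAD (x not in live set ['t'])
Stmt 6 'b = 8 * 1': DEAD (b not in live set ['t'])
Stmt 7 'v = 1': DEAD (v not in live set ['t'])
Stmt 8 'd = 6': DEAD (d not in live set ['t'])
Stmt 9 'return t': KEEP (return); live-in = ['t']
Removed statement numbers: [2, 3, 4, 5, 6, 7, 8]
Surviving IR:
  t = 9
  return t

Answer: 2 3 4 5 6 7 8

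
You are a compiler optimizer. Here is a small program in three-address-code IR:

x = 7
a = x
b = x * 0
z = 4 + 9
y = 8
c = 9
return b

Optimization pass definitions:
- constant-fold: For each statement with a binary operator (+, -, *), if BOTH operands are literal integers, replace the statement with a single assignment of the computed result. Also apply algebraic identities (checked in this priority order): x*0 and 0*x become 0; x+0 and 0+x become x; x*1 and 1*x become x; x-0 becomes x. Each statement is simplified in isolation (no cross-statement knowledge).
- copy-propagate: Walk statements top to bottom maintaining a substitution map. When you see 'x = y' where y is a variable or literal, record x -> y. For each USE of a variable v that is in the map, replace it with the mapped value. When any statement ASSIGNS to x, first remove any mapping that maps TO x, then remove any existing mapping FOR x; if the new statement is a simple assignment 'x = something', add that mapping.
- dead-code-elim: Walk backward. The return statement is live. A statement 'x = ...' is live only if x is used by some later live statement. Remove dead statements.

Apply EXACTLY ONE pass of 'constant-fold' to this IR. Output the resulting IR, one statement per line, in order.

Applying constant-fold statement-by-statement:
  [1] x = 7  (unchanged)
  [2] a = x  (unchanged)
  [3] b = x * 0  -> b = 0
  [4] z = 4 + 9  -> z = 13
  [5] y = 8  (unchanged)
  [6] c = 9  (unchanged)
  [7] return b  (unchanged)
Result (7 stmts):
  x = 7
  a = x
  b = 0
  z = 13
  y = 8
  c = 9
  return b

Answer: x = 7
a = x
b = 0
z = 13
y = 8
c = 9
return b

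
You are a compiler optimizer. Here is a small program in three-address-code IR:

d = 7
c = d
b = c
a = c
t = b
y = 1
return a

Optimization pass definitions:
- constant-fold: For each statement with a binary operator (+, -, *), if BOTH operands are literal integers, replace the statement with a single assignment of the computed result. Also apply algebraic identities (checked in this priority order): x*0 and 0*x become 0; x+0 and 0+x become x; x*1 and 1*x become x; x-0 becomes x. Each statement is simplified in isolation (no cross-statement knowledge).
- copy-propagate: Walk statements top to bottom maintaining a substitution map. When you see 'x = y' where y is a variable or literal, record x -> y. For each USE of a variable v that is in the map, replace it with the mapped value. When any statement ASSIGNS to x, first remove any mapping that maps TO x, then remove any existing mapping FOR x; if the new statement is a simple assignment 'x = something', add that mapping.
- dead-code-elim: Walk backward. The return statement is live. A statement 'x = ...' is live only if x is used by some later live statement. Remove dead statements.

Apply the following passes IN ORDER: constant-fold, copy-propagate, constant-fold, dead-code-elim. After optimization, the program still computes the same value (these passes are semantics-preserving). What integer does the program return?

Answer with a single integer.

Answer: 7

Derivation:
Initial IR:
  d = 7
  c = d
  b = c
  a = c
  t = b
  y = 1
  return a
After constant-fold (7 stmts):
  d = 7
  c = d
  b = c
  a = c
  t = b
  y = 1
  return a
After copy-propagate (7 stmts):
  d = 7
  c = 7
  b = 7
  a = 7
  t = 7
  y = 1
  return 7
After constant-fold (7 stmts):
  d = 7
  c = 7
  b = 7
  a = 7
  t = 7
  y = 1
  return 7
After dead-code-elim (1 stmts):
  return 7
Evaluate:
  d = 7  =>  d = 7
  c = d  =>  c = 7
  b = c  =>  b = 7
  a = c  =>  a = 7
  t = b  =>  t = 7
  y = 1  =>  y = 1
  return a = 7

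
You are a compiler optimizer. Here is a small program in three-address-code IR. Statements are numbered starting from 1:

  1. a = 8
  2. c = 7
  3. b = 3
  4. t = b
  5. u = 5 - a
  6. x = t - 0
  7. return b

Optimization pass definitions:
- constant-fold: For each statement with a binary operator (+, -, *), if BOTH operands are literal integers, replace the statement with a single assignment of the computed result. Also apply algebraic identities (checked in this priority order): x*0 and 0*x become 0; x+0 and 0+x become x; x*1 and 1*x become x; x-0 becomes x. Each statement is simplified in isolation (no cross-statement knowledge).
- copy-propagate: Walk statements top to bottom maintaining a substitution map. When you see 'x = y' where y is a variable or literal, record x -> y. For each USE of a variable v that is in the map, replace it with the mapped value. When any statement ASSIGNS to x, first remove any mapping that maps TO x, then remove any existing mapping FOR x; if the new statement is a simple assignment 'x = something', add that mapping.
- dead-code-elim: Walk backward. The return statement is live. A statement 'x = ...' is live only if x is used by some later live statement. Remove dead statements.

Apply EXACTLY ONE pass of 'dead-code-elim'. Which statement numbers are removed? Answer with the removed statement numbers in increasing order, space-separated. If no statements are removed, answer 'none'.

Backward liveness scan:
Stmt 1 'a = 8': DEAD (a not in live set [])
Stmt 2 'c = 7': DEAD (c not in live set [])
Stmt 3 'b = 3': KEEP (b is live); live-in = []
Stmt 4 't = b': DEAD (t not in live set ['b'])
Stmt 5 'u = 5 - a': DEAD (u not in live set ['b'])
Stmt 6 'x = t - 0': DEAD (x not in live set ['b'])
Stmt 7 'return b': KEEP (return); live-in = ['b']
Removed statement numbers: [1, 2, 4, 5, 6]
Surviving IR:
  b = 3
  return b

Answer: 1 2 4 5 6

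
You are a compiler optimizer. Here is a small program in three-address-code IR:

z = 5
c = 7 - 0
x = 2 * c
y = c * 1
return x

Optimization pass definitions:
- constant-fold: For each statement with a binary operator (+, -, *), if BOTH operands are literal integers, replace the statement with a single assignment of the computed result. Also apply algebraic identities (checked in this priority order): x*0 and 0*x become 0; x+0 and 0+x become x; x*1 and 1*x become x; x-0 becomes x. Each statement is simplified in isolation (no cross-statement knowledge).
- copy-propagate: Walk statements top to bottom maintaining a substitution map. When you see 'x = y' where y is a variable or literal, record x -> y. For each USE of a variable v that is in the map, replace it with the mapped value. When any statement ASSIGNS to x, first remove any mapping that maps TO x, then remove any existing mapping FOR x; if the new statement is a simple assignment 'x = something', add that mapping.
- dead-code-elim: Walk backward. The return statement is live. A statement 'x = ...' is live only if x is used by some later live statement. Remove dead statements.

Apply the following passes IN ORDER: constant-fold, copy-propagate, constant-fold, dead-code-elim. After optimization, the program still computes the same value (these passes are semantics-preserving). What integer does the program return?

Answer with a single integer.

Initial IR:
  z = 5
  c = 7 - 0
  x = 2 * c
  y = c * 1
  return x
After constant-fold (5 stmts):
  z = 5
  c = 7
  x = 2 * c
  y = c
  return x
After copy-propagate (5 stmts):
  z = 5
  c = 7
  x = 2 * 7
  y = 7
  return x
After constant-fold (5 stmts):
  z = 5
  c = 7
  x = 14
  y = 7
  return x
After dead-code-elim (2 stmts):
  x = 14
  return x
Evaluate:
  z = 5  =>  z = 5
  c = 7 - 0  =>  c = 7
  x = 2 * c  =>  x = 14
  y = c * 1  =>  y = 7
  return x = 14

Answer: 14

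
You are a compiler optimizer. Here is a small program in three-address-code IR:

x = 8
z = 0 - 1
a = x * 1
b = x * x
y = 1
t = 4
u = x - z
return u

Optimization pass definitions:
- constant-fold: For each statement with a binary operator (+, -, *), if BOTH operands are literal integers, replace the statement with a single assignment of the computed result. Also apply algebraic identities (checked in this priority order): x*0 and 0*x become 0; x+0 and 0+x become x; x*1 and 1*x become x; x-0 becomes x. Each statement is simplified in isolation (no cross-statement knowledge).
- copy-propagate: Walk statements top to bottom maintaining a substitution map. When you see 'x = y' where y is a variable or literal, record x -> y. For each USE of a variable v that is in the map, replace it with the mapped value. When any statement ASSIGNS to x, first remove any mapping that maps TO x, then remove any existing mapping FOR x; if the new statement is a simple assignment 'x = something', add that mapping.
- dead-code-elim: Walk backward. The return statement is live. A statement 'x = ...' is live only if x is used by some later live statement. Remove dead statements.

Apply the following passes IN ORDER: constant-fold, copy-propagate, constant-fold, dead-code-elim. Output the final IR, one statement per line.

Initial IR:
  x = 8
  z = 0 - 1
  a = x * 1
  b = x * x
  y = 1
  t = 4
  u = x - z
  return u
After constant-fold (8 stmts):
  x = 8
  z = -1
  a = x
  b = x * x
  y = 1
  t = 4
  u = x - z
  return u
After copy-propagate (8 stmts):
  x = 8
  z = -1
  a = 8
  b = 8 * 8
  y = 1
  t = 4
  u = 8 - -1
  return u
After constant-fold (8 stmts):
  x = 8
  z = -1
  a = 8
  b = 64
  y = 1
  t = 4
  u = 9
  return u
After dead-code-elim (2 stmts):
  u = 9
  return u

Answer: u = 9
return u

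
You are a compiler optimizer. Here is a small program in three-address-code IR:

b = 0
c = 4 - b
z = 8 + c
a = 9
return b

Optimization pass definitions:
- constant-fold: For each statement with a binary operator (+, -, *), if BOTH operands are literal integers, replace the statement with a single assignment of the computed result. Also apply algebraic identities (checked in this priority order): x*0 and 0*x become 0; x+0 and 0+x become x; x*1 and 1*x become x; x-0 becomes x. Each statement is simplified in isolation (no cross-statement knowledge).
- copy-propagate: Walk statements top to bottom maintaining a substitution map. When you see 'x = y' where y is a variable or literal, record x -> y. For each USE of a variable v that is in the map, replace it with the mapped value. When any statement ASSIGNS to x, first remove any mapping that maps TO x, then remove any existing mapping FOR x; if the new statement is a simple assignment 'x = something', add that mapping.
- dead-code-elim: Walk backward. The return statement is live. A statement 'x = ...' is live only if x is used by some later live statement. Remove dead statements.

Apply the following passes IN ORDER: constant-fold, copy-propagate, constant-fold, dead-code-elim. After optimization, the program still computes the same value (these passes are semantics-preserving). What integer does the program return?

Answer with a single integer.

Initial IR:
  b = 0
  c = 4 - b
  z = 8 + c
  a = 9
  return b
After constant-fold (5 stmts):
  b = 0
  c = 4 - b
  z = 8 + c
  a = 9
  return b
After copy-propagate (5 stmts):
  b = 0
  c = 4 - 0
  z = 8 + c
  a = 9
  return 0
After constant-fold (5 stmts):
  b = 0
  c = 4
  z = 8 + c
  a = 9
  return 0
After dead-code-elim (1 stmts):
  return 0
Evaluate:
  b = 0  =>  b = 0
  c = 4 - b  =>  c = 4
  z = 8 + c  =>  z = 12
  a = 9  =>  a = 9
  return b = 0

Answer: 0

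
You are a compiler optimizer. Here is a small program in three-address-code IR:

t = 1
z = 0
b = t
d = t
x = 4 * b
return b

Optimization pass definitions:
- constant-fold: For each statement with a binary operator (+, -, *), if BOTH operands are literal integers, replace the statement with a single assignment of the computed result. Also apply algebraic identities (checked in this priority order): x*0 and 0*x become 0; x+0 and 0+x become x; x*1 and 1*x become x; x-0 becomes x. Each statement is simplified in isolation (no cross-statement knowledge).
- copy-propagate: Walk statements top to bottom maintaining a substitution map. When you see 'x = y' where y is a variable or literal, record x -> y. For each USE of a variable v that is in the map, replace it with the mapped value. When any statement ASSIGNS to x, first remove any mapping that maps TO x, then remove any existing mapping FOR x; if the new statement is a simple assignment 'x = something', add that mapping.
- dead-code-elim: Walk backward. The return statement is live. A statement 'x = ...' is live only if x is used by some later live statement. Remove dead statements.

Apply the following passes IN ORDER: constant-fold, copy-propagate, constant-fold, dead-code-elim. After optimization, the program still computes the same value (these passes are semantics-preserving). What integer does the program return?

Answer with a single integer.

Answer: 1

Derivation:
Initial IR:
  t = 1
  z = 0
  b = t
  d = t
  x = 4 * b
  return b
After constant-fold (6 stmts):
  t = 1
  z = 0
  b = t
  d = t
  x = 4 * b
  return b
After copy-propagate (6 stmts):
  t = 1
  z = 0
  b = 1
  d = 1
  x = 4 * 1
  return 1
After constant-fold (6 stmts):
  t = 1
  z = 0
  b = 1
  d = 1
  x = 4
  return 1
After dead-code-elim (1 stmts):
  return 1
Evaluate:
  t = 1  =>  t = 1
  z = 0  =>  z = 0
  b = t  =>  b = 1
  d = t  =>  d = 1
  x = 4 * b  =>  x = 4
  return b = 1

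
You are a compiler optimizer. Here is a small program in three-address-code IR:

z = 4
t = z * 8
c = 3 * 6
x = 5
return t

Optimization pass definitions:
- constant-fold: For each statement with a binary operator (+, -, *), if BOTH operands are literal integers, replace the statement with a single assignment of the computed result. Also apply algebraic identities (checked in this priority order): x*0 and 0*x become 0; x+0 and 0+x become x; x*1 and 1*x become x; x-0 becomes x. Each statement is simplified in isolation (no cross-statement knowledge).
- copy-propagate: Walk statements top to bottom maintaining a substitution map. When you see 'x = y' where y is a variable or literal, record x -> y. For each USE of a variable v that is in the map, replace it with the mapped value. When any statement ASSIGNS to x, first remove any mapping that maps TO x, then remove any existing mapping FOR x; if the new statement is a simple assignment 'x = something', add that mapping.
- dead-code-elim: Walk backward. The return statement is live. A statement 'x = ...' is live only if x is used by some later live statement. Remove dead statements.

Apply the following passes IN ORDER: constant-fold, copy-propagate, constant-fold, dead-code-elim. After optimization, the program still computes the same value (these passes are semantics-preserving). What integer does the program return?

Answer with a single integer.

Initial IR:
  z = 4
  t = z * 8
  c = 3 * 6
  x = 5
  return t
After constant-fold (5 stmts):
  z = 4
  t = z * 8
  c = 18
  x = 5
  return t
After copy-propagate (5 stmts):
  z = 4
  t = 4 * 8
  c = 18
  x = 5
  return t
After constant-fold (5 stmts):
  z = 4
  t = 32
  c = 18
  x = 5
  return t
After dead-code-elim (2 stmts):
  t = 32
  return t
Evaluate:
  z = 4  =>  z = 4
  t = z * 8  =>  t = 32
  c = 3 * 6  =>  c = 18
  x = 5  =>  x = 5
  return t = 32

Answer: 32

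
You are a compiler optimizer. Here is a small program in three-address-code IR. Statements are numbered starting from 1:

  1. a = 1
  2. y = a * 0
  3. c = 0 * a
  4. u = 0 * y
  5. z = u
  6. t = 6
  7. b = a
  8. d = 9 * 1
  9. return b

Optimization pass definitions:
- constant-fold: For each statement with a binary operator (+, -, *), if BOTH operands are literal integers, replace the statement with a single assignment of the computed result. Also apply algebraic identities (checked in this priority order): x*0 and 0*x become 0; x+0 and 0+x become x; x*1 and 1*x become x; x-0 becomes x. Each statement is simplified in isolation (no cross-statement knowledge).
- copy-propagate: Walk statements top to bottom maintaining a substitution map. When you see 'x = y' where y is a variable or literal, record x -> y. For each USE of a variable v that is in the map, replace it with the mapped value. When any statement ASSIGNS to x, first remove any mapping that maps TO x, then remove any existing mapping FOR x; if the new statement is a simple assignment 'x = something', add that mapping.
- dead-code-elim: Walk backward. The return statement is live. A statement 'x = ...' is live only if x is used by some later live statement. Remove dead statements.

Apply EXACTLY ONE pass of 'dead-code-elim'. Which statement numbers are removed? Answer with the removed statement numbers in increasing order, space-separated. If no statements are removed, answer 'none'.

Answer: 2 3 4 5 6 8

Derivation:
Backward liveness scan:
Stmt 1 'a = 1': KEEP (a is live); live-in = []
Stmt 2 'y = a * 0': DEAD (y not in live set ['a'])
Stmt 3 'c = 0 * a': DEAD (c not in live set ['a'])
Stmt 4 'u = 0 * y': DEAD (u not in live set ['a'])
Stmt 5 'z = u': DEAD (z not in live set ['a'])
Stmt 6 't = 6': DEAD (t not in live set ['a'])
Stmt 7 'b = a': KEEP (b is live); live-in = ['a']
Stmt 8 'd = 9 * 1': DEAD (d not in live set ['b'])
Stmt 9 'return b': KEEP (return); live-in = ['b']
Removed statement numbers: [2, 3, 4, 5, 6, 8]
Surviving IR:
  a = 1
  b = a
  return b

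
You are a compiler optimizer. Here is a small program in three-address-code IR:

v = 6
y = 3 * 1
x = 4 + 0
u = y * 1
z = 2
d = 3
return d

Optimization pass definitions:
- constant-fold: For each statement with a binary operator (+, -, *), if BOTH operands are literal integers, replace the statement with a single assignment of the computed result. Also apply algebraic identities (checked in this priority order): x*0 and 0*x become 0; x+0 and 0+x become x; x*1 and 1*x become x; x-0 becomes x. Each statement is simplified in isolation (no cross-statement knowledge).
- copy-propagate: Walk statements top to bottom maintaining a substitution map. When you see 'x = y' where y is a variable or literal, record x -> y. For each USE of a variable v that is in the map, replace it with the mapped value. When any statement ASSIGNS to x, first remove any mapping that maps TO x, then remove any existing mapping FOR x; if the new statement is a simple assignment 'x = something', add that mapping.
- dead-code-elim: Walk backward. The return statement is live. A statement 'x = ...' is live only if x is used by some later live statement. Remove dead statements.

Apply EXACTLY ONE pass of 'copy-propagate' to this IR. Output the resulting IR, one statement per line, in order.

Answer: v = 6
y = 3 * 1
x = 4 + 0
u = y * 1
z = 2
d = 3
return 3

Derivation:
Applying copy-propagate statement-by-statement:
  [1] v = 6  (unchanged)
  [2] y = 3 * 1  (unchanged)
  [3] x = 4 + 0  (unchanged)
  [4] u = y * 1  (unchanged)
  [5] z = 2  (unchanged)
  [6] d = 3  (unchanged)
  [7] return d  -> return 3
Result (7 stmts):
  v = 6
  y = 3 * 1
  x = 4 + 0
  u = y * 1
  z = 2
  d = 3
  return 3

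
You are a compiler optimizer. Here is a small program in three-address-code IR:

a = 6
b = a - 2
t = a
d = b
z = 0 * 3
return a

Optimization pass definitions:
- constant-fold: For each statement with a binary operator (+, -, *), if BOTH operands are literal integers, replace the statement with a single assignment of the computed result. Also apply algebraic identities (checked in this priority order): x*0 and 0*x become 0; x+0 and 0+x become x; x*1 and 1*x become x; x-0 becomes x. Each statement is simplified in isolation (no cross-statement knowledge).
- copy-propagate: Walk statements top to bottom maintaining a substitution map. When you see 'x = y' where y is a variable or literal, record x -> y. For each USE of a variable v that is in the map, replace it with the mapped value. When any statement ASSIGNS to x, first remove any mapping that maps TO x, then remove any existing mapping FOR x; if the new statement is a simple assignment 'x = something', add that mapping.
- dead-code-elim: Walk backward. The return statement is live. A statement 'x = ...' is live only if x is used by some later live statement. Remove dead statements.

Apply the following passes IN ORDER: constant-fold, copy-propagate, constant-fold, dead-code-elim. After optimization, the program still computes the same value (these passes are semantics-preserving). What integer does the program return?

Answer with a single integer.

Answer: 6

Derivation:
Initial IR:
  a = 6
  b = a - 2
  t = a
  d = b
  z = 0 * 3
  return a
After constant-fold (6 stmts):
  a = 6
  b = a - 2
  t = a
  d = b
  z = 0
  return a
After copy-propagate (6 stmts):
  a = 6
  b = 6 - 2
  t = 6
  d = b
  z = 0
  return 6
After constant-fold (6 stmts):
  a = 6
  b = 4
  t = 6
  d = b
  z = 0
  return 6
After dead-code-elim (1 stmts):
  return 6
Evaluate:
  a = 6  =>  a = 6
  b = a - 2  =>  b = 4
  t = a  =>  t = 6
  d = b  =>  d = 4
  z = 0 * 3  =>  z = 0
  return a = 6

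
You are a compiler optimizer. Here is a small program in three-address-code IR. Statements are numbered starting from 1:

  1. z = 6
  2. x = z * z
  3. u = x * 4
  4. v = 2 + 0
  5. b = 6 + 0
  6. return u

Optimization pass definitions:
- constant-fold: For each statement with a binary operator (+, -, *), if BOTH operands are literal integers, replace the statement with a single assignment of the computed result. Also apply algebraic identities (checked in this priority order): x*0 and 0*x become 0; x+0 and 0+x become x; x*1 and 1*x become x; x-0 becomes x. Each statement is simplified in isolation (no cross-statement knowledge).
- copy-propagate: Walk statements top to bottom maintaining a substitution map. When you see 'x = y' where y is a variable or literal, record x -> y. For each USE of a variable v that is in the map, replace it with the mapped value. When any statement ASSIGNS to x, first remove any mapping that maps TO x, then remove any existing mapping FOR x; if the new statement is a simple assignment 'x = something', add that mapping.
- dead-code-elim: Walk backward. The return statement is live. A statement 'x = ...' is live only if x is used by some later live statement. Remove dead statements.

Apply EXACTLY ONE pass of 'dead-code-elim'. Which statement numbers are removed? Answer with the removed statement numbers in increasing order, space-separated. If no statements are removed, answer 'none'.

Answer: 4 5

Derivation:
Backward liveness scan:
Stmt 1 'z = 6': KEEP (z is live); live-in = []
Stmt 2 'x = z * z': KEEP (x is live); live-in = ['z']
Stmt 3 'u = x * 4': KEEP (u is live); live-in = ['x']
Stmt 4 'v = 2 + 0': DEAD (v not in live set ['u'])
Stmt 5 'b = 6 + 0': DEAD (b not in live set ['u'])
Stmt 6 'return u': KEEP (return); live-in = ['u']
Removed statement numbers: [4, 5]
Surviving IR:
  z = 6
  x = z * z
  u = x * 4
  return u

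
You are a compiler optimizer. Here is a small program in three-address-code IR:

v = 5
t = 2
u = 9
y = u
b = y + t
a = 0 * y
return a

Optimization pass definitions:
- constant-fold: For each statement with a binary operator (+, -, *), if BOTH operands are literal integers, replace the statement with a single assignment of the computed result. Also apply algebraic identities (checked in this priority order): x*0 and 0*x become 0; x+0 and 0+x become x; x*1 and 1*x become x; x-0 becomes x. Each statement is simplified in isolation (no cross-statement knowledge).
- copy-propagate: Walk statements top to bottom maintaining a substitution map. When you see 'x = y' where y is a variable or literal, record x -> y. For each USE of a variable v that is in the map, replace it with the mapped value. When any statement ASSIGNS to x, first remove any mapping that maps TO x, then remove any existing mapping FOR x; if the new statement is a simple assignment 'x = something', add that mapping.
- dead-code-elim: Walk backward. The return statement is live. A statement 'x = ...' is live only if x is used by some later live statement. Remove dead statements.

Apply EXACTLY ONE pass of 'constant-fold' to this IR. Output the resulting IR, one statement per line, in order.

Answer: v = 5
t = 2
u = 9
y = u
b = y + t
a = 0
return a

Derivation:
Applying constant-fold statement-by-statement:
  [1] v = 5  (unchanged)
  [2] t = 2  (unchanged)
  [3] u = 9  (unchanged)
  [4] y = u  (unchanged)
  [5] b = y + t  (unchanged)
  [6] a = 0 * y  -> a = 0
  [7] return a  (unchanged)
Result (7 stmts):
  v = 5
  t = 2
  u = 9
  y = u
  b = y + t
  a = 0
  return a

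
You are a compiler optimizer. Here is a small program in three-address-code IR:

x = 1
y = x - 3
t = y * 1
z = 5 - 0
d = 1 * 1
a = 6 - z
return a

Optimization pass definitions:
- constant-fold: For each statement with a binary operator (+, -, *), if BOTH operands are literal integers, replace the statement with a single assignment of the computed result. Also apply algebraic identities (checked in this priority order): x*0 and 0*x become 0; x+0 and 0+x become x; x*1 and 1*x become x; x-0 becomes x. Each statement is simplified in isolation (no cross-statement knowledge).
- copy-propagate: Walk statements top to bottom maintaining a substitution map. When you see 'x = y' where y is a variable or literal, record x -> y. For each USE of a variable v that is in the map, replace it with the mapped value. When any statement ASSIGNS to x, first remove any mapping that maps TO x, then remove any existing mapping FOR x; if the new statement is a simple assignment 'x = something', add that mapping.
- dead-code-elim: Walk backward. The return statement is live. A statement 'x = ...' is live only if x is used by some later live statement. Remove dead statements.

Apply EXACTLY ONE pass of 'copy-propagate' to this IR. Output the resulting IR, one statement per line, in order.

Answer: x = 1
y = 1 - 3
t = y * 1
z = 5 - 0
d = 1 * 1
a = 6 - z
return a

Derivation:
Applying copy-propagate statement-by-statement:
  [1] x = 1  (unchanged)
  [2] y = x - 3  -> y = 1 - 3
  [3] t = y * 1  (unchanged)
  [4] z = 5 - 0  (unchanged)
  [5] d = 1 * 1  (unchanged)
  [6] a = 6 - z  (unchanged)
  [7] return a  (unchanged)
Result (7 stmts):
  x = 1
  y = 1 - 3
  t = y * 1
  z = 5 - 0
  d = 1 * 1
  a = 6 - z
  return a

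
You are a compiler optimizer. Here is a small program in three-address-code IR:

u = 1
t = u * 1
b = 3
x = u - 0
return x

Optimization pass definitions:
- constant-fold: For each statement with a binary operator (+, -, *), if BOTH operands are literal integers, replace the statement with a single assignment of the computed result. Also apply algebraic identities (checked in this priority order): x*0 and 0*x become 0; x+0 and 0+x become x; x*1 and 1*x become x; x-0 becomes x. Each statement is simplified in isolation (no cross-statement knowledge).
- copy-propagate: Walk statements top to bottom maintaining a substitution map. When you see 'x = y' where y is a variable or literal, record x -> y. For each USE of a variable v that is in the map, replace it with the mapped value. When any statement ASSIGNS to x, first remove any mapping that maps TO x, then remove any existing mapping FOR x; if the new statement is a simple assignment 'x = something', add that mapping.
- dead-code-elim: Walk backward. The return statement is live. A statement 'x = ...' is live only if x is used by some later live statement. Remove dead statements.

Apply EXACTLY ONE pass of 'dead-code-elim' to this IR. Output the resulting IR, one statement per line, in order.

Applying dead-code-elim statement-by-statement:
  [5] return x  -> KEEP (return); live=['x']
  [4] x = u - 0  -> KEEP; live=['u']
  [3] b = 3  -> DEAD (b not live)
  [2] t = u * 1  -> DEAD (t not live)
  [1] u = 1  -> KEEP; live=[]
Result (3 stmts):
  u = 1
  x = u - 0
  return x

Answer: u = 1
x = u - 0
return x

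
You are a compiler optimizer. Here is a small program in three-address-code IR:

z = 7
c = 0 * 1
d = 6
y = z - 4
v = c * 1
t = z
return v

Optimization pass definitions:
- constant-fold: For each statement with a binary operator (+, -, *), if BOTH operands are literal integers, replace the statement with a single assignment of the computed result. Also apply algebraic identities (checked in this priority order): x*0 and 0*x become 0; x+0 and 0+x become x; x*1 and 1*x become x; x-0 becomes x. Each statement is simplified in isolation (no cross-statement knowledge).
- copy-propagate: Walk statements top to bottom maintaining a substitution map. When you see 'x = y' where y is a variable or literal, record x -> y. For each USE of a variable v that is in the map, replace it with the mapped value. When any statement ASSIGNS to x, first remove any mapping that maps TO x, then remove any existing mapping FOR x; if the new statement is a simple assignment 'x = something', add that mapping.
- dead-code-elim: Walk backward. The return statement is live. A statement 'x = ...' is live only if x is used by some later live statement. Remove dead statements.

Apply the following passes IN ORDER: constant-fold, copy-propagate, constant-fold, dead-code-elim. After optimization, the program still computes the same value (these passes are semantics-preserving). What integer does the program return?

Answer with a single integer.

Initial IR:
  z = 7
  c = 0 * 1
  d = 6
  y = z - 4
  v = c * 1
  t = z
  return v
After constant-fold (7 stmts):
  z = 7
  c = 0
  d = 6
  y = z - 4
  v = c
  t = z
  return v
After copy-propagate (7 stmts):
  z = 7
  c = 0
  d = 6
  y = 7 - 4
  v = 0
  t = 7
  return 0
After constant-fold (7 stmts):
  z = 7
  c = 0
  d = 6
  y = 3
  v = 0
  t = 7
  return 0
After dead-code-elim (1 stmts):
  return 0
Evaluate:
  z = 7  =>  z = 7
  c = 0 * 1  =>  c = 0
  d = 6  =>  d = 6
  y = z - 4  =>  y = 3
  v = c * 1  =>  v = 0
  t = z  =>  t = 7
  return v = 0

Answer: 0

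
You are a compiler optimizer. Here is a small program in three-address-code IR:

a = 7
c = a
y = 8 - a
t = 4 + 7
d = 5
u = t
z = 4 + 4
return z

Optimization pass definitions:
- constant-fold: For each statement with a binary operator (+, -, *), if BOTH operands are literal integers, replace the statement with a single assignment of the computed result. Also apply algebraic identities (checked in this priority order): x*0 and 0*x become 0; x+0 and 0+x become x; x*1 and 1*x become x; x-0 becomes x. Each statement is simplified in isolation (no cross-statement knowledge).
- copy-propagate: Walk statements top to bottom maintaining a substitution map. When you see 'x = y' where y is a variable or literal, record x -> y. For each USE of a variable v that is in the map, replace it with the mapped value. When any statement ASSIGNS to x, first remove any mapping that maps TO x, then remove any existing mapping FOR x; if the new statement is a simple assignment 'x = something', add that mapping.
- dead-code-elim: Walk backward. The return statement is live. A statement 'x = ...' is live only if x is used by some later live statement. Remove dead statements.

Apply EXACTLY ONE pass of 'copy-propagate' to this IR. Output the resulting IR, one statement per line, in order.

Applying copy-propagate statement-by-statement:
  [1] a = 7  (unchanged)
  [2] c = a  -> c = 7
  [3] y = 8 - a  -> y = 8 - 7
  [4] t = 4 + 7  (unchanged)
  [5] d = 5  (unchanged)
  [6] u = t  (unchanged)
  [7] z = 4 + 4  (unchanged)
  [8] return z  (unchanged)
Result (8 stmts):
  a = 7
  c = 7
  y = 8 - 7
  t = 4 + 7
  d = 5
  u = t
  z = 4 + 4
  return z

Answer: a = 7
c = 7
y = 8 - 7
t = 4 + 7
d = 5
u = t
z = 4 + 4
return z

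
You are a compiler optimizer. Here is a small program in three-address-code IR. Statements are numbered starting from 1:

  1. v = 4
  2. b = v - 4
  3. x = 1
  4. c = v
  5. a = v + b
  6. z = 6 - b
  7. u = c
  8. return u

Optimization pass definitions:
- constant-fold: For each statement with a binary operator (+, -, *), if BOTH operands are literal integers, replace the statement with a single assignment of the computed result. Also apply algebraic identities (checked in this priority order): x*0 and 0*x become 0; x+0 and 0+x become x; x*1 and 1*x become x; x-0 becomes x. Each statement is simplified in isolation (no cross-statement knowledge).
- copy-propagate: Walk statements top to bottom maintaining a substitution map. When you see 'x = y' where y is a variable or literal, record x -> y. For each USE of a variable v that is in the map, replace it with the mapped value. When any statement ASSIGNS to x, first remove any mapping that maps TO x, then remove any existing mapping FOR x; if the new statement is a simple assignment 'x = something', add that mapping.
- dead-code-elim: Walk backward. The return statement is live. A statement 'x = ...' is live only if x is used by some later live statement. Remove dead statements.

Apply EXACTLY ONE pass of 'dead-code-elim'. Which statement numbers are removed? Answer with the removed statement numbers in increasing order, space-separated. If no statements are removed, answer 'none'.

Answer: 2 3 5 6

Derivation:
Backward liveness scan:
Stmt 1 'v = 4': KEEP (v is live); live-in = []
Stmt 2 'b = v - 4': DEAD (b not in live set ['v'])
Stmt 3 'x = 1': DEAD (x not in live set ['v'])
Stmt 4 'c = v': KEEP (c is live); live-in = ['v']
Stmt 5 'a = v + b': DEAD (a not in live set ['c'])
Stmt 6 'z = 6 - b': DEAD (z not in live set ['c'])
Stmt 7 'u = c': KEEP (u is live); live-in = ['c']
Stmt 8 'return u': KEEP (return); live-in = ['u']
Removed statement numbers: [2, 3, 5, 6]
Surviving IR:
  v = 4
  c = v
  u = c
  return u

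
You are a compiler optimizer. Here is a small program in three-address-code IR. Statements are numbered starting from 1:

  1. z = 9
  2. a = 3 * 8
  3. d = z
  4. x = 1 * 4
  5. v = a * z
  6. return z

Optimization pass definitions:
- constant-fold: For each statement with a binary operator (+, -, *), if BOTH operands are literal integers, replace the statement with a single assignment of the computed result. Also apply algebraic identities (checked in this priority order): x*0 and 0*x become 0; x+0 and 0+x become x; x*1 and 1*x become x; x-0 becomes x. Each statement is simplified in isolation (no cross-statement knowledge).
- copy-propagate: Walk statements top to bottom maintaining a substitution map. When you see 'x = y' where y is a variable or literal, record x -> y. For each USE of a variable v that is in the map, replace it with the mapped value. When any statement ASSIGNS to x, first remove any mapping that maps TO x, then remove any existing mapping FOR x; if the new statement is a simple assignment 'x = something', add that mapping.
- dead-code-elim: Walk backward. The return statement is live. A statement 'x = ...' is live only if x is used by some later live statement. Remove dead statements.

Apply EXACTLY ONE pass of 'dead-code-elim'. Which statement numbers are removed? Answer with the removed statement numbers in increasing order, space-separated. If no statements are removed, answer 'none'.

Backward liveness scan:
Stmt 1 'z = 9': KEEP (z is live); live-in = []
Stmt 2 'a = 3 * 8': DEAD (a not in live set ['z'])
Stmt 3 'd = z': DEAD (d not in live set ['z'])
Stmt 4 'x = 1 * 4': DEAD (x not in live set ['z'])
Stmt 5 'v = a * z': DEAD (v not in live set ['z'])
Stmt 6 'return z': KEEP (return); live-in = ['z']
Removed statement numbers: [2, 3, 4, 5]
Surviving IR:
  z = 9
  return z

Answer: 2 3 4 5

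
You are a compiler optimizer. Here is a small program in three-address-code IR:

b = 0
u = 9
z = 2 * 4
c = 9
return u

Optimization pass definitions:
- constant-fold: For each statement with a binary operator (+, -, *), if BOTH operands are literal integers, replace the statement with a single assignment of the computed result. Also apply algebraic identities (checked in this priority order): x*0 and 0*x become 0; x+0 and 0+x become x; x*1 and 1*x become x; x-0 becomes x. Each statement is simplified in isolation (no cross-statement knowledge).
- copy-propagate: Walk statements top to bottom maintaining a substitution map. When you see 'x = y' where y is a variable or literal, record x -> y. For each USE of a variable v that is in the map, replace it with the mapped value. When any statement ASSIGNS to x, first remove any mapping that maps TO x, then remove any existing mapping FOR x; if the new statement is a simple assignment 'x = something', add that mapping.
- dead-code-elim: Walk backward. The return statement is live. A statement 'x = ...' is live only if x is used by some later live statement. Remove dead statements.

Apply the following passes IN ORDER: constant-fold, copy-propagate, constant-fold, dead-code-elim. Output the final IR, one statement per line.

Initial IR:
  b = 0
  u = 9
  z = 2 * 4
  c = 9
  return u
After constant-fold (5 stmts):
  b = 0
  u = 9
  z = 8
  c = 9
  return u
After copy-propagate (5 stmts):
  b = 0
  u = 9
  z = 8
  c = 9
  return 9
After constant-fold (5 stmts):
  b = 0
  u = 9
  z = 8
  c = 9
  return 9
After dead-code-elim (1 stmts):
  return 9

Answer: return 9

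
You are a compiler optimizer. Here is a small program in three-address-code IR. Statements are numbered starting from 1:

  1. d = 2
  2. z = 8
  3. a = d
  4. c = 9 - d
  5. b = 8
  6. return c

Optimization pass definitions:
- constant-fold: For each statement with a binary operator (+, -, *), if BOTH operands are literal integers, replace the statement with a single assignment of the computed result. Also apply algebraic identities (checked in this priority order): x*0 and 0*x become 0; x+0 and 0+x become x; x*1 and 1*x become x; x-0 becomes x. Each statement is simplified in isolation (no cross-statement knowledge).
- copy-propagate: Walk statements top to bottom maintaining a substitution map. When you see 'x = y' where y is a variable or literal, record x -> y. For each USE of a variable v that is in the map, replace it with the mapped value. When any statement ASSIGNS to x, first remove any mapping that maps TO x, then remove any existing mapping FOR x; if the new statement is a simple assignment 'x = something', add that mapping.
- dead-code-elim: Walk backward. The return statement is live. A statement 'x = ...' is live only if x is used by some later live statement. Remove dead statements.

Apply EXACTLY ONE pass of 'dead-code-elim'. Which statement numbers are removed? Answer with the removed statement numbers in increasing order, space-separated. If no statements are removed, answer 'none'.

Answer: 2 3 5

Derivation:
Backward liveness scan:
Stmt 1 'd = 2': KEEP (d is live); live-in = []
Stmt 2 'z = 8': DEAD (z not in live set ['d'])
Stmt 3 'a = d': DEAD (a not in live set ['d'])
Stmt 4 'c = 9 - d': KEEP (c is live); live-in = ['d']
Stmt 5 'b = 8': DEAD (b not in live set ['c'])
Stmt 6 'return c': KEEP (return); live-in = ['c']
Removed statement numbers: [2, 3, 5]
Surviving IR:
  d = 2
  c = 9 - d
  return c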